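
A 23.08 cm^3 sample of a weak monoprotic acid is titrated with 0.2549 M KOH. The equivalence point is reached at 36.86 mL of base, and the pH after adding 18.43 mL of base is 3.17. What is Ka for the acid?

18.43 mL is half of the equivalence volume, so this is the half-equivalence point where [HA] = [A^-].
At half-equivalence pH = pKa, so pKa = 3.17.
Ka = 10^(-3.17) = 6.8 x 10^-4.

6.8 x 10^-4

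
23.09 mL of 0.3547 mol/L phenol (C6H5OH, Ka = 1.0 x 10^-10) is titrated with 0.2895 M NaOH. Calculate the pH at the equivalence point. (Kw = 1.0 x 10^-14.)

11.60

n(C6H5OH) = 0.3547 x 0.02309 = 0.008190 mol; V(NaOH) at equivalence = 0.008190/0.2895 = 0.02829 L.
At equivalence all the acid is converted to C6H5O-; total volume = 0.02309 + 0.02829 = 0.05138 L, so [C6H5O-] = 0.008190/0.05138 = 0.1594 M.
Kb = Kw/Ka = 1.0e-14 / 1.0 x 10^-10 = 0.000100.
[OH^-] = sqrt(Kb x [C6H5O-]) = sqrt(0.000100 x 0.1594) = 0.00399 M.
pOH = 2.40, so pH = 14.00 - 2.40 = 11.60.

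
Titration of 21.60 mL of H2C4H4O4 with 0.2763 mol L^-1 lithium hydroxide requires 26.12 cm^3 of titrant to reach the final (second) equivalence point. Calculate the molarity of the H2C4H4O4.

0.167 M

n(LiOH) = 0.2763 x 0.02612 = 0.007217 mol.
At the final (second) equivalence point, 2 mol OH^- react per mol H2C4H4O4, so n(H2C4H4O4) = 0.007217 / 2 = 0.003608 mol.
[H2C4H4O4] = 0.003608 / 0.02160 L = 0.167 M.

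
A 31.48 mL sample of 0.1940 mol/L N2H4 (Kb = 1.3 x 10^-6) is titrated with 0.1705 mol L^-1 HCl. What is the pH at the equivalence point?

4.58

n(N2H4) = 0.1940 x 0.03148 = 0.006107 mol; V(HCl) at equivalence = 0.006107/0.1705 = 0.03582 L.
At equivalence the base is fully converted to N2H5+; total volume = 0.06730 L, so [N2H5+] = 0.006107/0.06730 = 0.09075 M.
Ka(N2H5+) = Kw/Kb = 1.0e-14 / 1.3 x 10^-6 = 7.69e-9.
[H^+] = sqrt(Ka x [N2H5+]) = sqrt(7.69e-9 x 0.09075) = 2.64e-5 M.
pH = -log(2.64e-5) = 4.58.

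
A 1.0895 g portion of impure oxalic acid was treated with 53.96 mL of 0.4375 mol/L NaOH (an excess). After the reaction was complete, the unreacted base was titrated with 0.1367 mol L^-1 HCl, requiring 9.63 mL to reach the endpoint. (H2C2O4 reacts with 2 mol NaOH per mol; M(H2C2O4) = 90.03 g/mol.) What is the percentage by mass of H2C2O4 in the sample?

Total n(NaOH) added = 0.4375 x 0.05396 = 0.02361 mol.
n(HCl) used = 0.1367 x 0.009630 = 0.001316 mol, which equals the excess n(NaOH).
So n(NaOH) consumed by the sample = 0.02361 - 0.001316 = 0.02229 mol.
n(H2C2O4) = 0.02229 / 2 = 0.01115 mol.
mass H2C2O4 = 0.01115 x 90.03 = 1.003 g, so %H2C2O4 = 1.003/1.0895 x 100 = 92.1%.

92.1%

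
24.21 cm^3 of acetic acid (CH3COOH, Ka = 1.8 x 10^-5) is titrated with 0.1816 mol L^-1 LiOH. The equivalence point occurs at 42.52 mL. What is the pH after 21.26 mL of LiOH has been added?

4.74

21.26 mL is exactly half the equivalence volume (42.52/2), i.e. the half-equivalence point.
There, n(HA) = n(A^-), so pH = pKa = -log(1.8 x 10^-5) = 4.74.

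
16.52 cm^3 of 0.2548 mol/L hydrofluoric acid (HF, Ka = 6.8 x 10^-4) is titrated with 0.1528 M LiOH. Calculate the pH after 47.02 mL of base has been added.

n(acid) = 0.2548 x 0.01652 = 0.004209 mol; n(LiOH) added = 0.1528 x 0.04702 = 0.007185 mol.
Base is in excess by 0.007185 - 0.004209 = 0.002975 mol in a total volume of 0.06354 L.
[OH^-] = 0.002975/0.06354 = 0.04683 M, so pOH = 1.33 and pH = 14.00 - 1.33 = 12.67.

12.67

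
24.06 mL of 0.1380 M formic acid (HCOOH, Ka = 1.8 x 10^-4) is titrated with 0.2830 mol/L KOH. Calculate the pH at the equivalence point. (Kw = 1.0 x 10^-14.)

8.36

n(HCOOH) = 0.1380 x 0.02406 = 0.003320 mol; V(KOH) at equivalence = 0.003320/0.2830 = 0.01173 L.
At equivalence all the acid is converted to HCOO-; total volume = 0.02406 + 0.01173 = 0.03579 L, so [HCOO-] = 0.003320/0.03579 = 0.09276 M.
Kb = Kw/Ka = 1.0e-14 / 1.8 x 10^-4 = 5.56e-11.
[OH^-] = sqrt(Kb x [HCOO-]) = sqrt(5.56e-11 x 0.09276) = 2.27e-6 M.
pOH = 5.64, so pH = 14.00 - 5.64 = 8.36.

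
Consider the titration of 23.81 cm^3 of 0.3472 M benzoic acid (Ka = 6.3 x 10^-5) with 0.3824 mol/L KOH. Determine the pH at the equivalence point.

n(C6H5COOH) = 0.3472 x 0.02381 = 0.008267 mol; V(KOH) at equivalence = 0.008267/0.3824 = 0.02162 L.
At equivalence all the acid is converted to C6H5COO-; total volume = 0.02381 + 0.02162 = 0.04543 L, so [C6H5COO-] = 0.008267/0.04543 = 0.1820 M.
Kb = Kw/Ka = 1.0e-14 / 6.3 x 10^-5 = 1.59e-10.
[OH^-] = sqrt(Kb x [C6H5COO-]) = sqrt(1.59e-10 x 0.1820) = 5.37e-6 M.
pOH = 5.27, so pH = 14.00 - 5.27 = 8.73.

8.73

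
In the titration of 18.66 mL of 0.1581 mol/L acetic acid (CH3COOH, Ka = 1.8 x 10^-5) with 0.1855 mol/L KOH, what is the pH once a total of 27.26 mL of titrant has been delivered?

n(acid) = 0.1581 x 0.01866 = 0.002950 mol; n(KOH) added = 0.1855 x 0.02726 = 0.005057 mol.
Base is in excess by 0.005057 - 0.002950 = 0.002107 mol in a total volume of 0.04592 L.
[OH^-] = 0.002107/0.04592 = 0.04588 M, so pOH = 1.34 and pH = 14.00 - 1.34 = 12.66.

12.66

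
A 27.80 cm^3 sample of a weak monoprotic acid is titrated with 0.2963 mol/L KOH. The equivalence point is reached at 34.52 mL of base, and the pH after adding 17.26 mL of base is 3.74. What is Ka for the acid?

1.8 x 10^-4

17.26 mL is half of the equivalence volume, so this is the half-equivalence point where [HA] = [A^-].
At half-equivalence pH = pKa, so pKa = 3.74.
Ka = 10^(-3.74) = 1.8 x 10^-4.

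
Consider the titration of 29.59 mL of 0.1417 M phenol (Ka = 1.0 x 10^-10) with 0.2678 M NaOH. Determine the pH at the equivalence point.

11.48

n(C6H5OH) = 0.1417 x 0.02959 = 0.004193 mol; V(NaOH) at equivalence = 0.004193/0.2678 = 0.01566 L.
At equivalence all the acid is converted to C6H5O-; total volume = 0.02959 + 0.01566 = 0.04525 L, so [C6H5O-] = 0.004193/0.04525 = 0.09267 M.
Kb = Kw/Ka = 1.0e-14 / 1.0 x 10^-10 = 0.000100.
[OH^-] = sqrt(Kb x [C6H5O-]) = sqrt(0.000100 x 0.09267) = 0.00304 M.
pOH = 2.52, so pH = 14.00 - 2.52 = 11.48.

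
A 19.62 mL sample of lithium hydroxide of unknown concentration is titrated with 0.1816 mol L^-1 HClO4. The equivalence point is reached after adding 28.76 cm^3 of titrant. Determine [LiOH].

n(HClO4) delivered = 0.1816 x 0.02876 = 0.005223 mol.
For a 1:1 reaction, n(LiOH) = 0.005223 mol.
[LiOH] = 0.005223 mol / 0.01962 L = 0.266 M.

0.266 M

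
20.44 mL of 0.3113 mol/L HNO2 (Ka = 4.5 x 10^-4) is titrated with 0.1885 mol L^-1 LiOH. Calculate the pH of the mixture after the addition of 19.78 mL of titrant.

3.50

Initial n(HNO2) = 0.3113 x 0.02044 = 0.006363 mol.
n(LiOH) added = 0.1885 x 0.01978 = 0.003729 mol, converting that many moles of HNO2 to NO2-.
Remaining n(HNO2) = 0.002634 mol; n(NO2-) = 0.003729 mol.
By Henderson-Hasselbalch, pH = pKa + log([A^-]/[HA]) = 3.35 + log(0.003729/0.002634) = 3.35 + (+0.15) = 3.50.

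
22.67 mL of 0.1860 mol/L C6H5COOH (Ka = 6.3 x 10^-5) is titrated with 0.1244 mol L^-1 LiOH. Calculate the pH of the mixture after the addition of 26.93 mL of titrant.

Initial n(C6H5COOH) = 0.1860 x 0.02267 = 0.004217 mol.
n(LiOH) added = 0.1244 x 0.02693 = 0.003350 mol, converting that many moles of C6H5COOH to C6H5COO-.
Remaining n(C6H5COOH) = 0.0008665 mol; n(C6H5COO-) = 0.003350 mol.
By Henderson-Hasselbalch, pH = pKa + log([A^-]/[HA]) = 4.20 + log(0.003350/0.0008665) = 4.20 + (+0.59) = 4.79.

4.79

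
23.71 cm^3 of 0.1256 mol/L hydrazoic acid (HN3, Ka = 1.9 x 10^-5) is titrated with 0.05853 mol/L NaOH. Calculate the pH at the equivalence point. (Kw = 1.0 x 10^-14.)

8.66

n(HN3) = 0.1256 x 0.02371 = 0.002978 mol; V(NaOH) at equivalence = 0.002978/0.05853 = 0.05088 L.
At equivalence all the acid is converted to N3-; total volume = 0.02371 + 0.05088 = 0.07459 L, so [N3-] = 0.002978/0.07459 = 0.03992 M.
Kb = Kw/Ka = 1.0e-14 / 1.9 x 10^-5 = 5.26e-10.
[OH^-] = sqrt(Kb x [N3-]) = sqrt(5.26e-10 x 0.03992) = 4.58e-6 M.
pOH = 5.34, so pH = 14.00 - 5.34 = 8.66.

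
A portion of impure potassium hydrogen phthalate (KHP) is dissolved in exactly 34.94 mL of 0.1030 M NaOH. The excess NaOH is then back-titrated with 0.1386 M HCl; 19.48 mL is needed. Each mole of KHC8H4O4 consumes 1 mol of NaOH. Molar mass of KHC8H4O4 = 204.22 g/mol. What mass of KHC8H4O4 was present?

Total n(NaOH) added = 0.1030 x 0.03494 = 0.003599 mol.
n(HCl) used = 0.1386 x 0.01948 = 0.002700 mol, which equals the excess n(NaOH).
So n(NaOH) consumed by the sample = 0.003599 - 0.002700 = 0.0008989 mol.
n(KHC8H4O4) = 0.0008989 / 1 = 0.0008989 mol.
mass = 0.0008989 mol x 204.22 g/mol = 0.184 g.

0.184 g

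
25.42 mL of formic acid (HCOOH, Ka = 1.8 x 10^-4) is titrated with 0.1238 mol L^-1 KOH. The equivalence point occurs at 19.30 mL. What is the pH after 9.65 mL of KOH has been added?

3.74

9.65 mL is exactly half the equivalence volume (19.30/2), i.e. the half-equivalence point.
There, n(HA) = n(A^-), so pH = pKa = -log(1.8 x 10^-4) = 3.74.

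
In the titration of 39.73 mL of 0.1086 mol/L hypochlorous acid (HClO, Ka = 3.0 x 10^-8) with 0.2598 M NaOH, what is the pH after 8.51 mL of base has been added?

Initial n(HClO) = 0.1086 x 0.03973 = 0.004315 mol.
n(NaOH) added = 0.2598 x 0.008510 = 0.002211 mol, converting that many moles of HClO to ClO-.
Remaining n(HClO) = 0.002104 mol; n(ClO-) = 0.002211 mol.
By Henderson-Hasselbalch, pH = pKa + log([A^-]/[HA]) = 7.52 + log(0.002211/0.002104) = 7.52 + (+0.02) = 7.54.

7.54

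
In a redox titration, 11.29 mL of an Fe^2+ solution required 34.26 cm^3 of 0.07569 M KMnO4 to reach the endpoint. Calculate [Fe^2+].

n(KMnO4) = 0.07569 x 0.03426 = 0.002593 mol.
From the balanced equation, 1 mol KMnO4 reacts with 5 mol Fe^2+, so n(Fe^2+) = 0.002593 x 5/1 = 0.01297 mol.
[Fe^2+] = 0.01297 / 0.01129 L = 1.15 M.

1.15 M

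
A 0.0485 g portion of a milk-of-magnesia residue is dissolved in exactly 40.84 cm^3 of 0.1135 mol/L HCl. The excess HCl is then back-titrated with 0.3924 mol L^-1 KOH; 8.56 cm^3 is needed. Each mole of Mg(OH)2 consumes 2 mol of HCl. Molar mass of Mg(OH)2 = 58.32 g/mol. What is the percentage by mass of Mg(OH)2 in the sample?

Total n(HCl) added = 0.1135 x 0.04084 = 0.004635 mol.
n(KOH) used = 0.3924 x 0.008560 = 0.003359 mol, which equals the excess n(HCl).
So n(HCl) consumed by the sample = 0.004635 - 0.003359 = 0.001276 mol.
n(Mg(OH)2) = 0.001276 / 2 = 0.0006382 mol.
mass Mg(OH)2 = 0.0006382 x 58.32 = 0.03722 g, so %Mg(OH)2 = 0.03722/0.0485 x 100 = 76.7%.

76.7%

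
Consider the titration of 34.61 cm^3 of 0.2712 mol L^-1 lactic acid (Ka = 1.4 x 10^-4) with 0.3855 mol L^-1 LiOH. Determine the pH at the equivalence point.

n(HC3H5O3) = 0.2712 x 0.03461 = 0.009386 mol; V(LiOH) at equivalence = 0.009386/0.3855 = 0.02435 L.
At equivalence all the acid is converted to C3H5O3-; total volume = 0.03461 + 0.02435 = 0.05896 L, so [C3H5O3-] = 0.009386/0.05896 = 0.1592 M.
Kb = Kw/Ka = 1.0e-14 / 1.4 x 10^-4 = 7.14e-11.
[OH^-] = sqrt(Kb x [C3H5O3-]) = sqrt(7.14e-11 x 0.1592) = 3.37e-6 M.
pOH = 5.47, so pH = 14.00 - 5.47 = 8.53.

8.53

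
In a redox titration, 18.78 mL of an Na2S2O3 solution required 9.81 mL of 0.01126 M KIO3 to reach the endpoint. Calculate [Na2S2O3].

n(KIO3) = 0.01126 x 0.009810 = 0.0001105 mol.
From the balanced equation, 1 mol KIO3 reacts with 6 mol Na2S2O3, so n(Na2S2O3) = 0.0001105 x 6/1 = 0.0006628 mol.
[Na2S2O3] = 0.0006628 / 0.01878 L = 0.0353 M.

0.0353 M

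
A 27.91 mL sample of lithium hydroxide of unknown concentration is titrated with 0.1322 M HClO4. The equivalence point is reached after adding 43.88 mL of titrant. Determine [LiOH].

n(HClO4) delivered = 0.1322 x 0.04388 = 0.005801 mol.
For a 1:1 reaction, n(LiOH) = 0.005801 mol.
[LiOH] = 0.005801 mol / 0.02791 L = 0.208 M.

0.208 M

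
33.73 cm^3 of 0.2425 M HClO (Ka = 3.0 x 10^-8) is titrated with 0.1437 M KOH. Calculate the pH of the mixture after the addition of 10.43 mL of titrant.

6.87

Initial n(HClO) = 0.2425 x 0.03373 = 0.008180 mol.
n(KOH) added = 0.1437 x 0.01043 = 0.001499 mol, converting that many moles of HClO to ClO-.
Remaining n(HClO) = 0.006681 mol; n(ClO-) = 0.001499 mol.
By Henderson-Hasselbalch, pH = pKa + log([A^-]/[HA]) = 7.52 + log(0.001499/0.006681) = 7.52 + (-0.65) = 6.87.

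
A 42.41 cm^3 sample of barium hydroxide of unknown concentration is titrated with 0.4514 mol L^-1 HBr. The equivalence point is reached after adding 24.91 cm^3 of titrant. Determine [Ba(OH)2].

n(HBr) delivered = 0.4514 x 0.02491 = 0.01124 mol.
The reaction is 1 Ba(OH)2 + 2 HBr, so n(Ba(OH)2) = 0.01124 x 1/2 = 0.005622 mol.
[Ba(OH)2] = 0.005622 mol / 0.04241 L = 0.133 M.

0.133 M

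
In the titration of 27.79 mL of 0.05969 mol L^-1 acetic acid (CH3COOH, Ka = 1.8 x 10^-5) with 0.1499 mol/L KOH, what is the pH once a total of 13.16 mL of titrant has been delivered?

11.88

n(acid) = 0.05969 x 0.02779 = 0.001659 mol; n(KOH) added = 0.1499 x 0.01316 = 0.001973 mol.
Base is in excess by 0.001973 - 0.001659 = 0.0003139 mol in a total volume of 0.04095 L.
[OH^-] = 0.0003139/0.04095 = 0.007665 M, so pOH = 2.12 and pH = 14.00 - 2.12 = 11.88.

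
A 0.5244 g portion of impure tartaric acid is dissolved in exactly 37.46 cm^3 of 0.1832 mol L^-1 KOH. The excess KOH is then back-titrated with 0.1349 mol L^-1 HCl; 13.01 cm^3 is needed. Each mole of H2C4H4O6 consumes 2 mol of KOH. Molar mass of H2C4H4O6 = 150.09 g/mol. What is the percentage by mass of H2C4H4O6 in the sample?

73.1%

Total n(KOH) added = 0.1832 x 0.03746 = 0.006863 mol.
n(HCl) used = 0.1349 x 0.01301 = 0.001755 mol, which equals the excess n(KOH).
So n(KOH) consumed by the sample = 0.006863 - 0.001755 = 0.005108 mol.
n(H2C4H4O6) = 0.005108 / 2 = 0.002554 mol.
mass H2C4H4O6 = 0.002554 x 150.09 = 0.3833 g, so %H2C4H4O6 = 0.3833/0.5244 x 100 = 73.1%.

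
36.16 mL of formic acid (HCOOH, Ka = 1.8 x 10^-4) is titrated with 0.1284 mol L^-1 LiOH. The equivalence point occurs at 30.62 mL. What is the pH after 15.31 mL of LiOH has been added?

3.74

15.31 mL is exactly half the equivalence volume (30.62/2), i.e. the half-equivalence point.
There, n(HA) = n(A^-), so pH = pKa = -log(1.8 x 10^-4) = 3.74.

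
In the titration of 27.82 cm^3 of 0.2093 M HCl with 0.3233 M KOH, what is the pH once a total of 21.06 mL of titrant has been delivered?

12.30

n(acid) = 0.2093 x 0.02782 = 0.005823 mol; n(KOH) added = 0.3233 x 0.02106 = 0.006809 mol.
Base is in excess by 0.006809 - 0.005823 = 0.0009860 mol in a total volume of 0.04888 L.
[OH^-] = 0.0009860/0.04888 = 0.02017 M, so pOH = 1.70 and pH = 14.00 - 1.70 = 12.30.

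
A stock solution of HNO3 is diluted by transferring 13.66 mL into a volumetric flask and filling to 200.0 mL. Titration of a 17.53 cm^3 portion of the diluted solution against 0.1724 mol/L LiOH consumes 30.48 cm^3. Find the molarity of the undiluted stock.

4.39 M

n(LiOH) = 0.1724 x 0.03048 = 0.005255 mol.
n(HNO3) in the aliquot = 0.005255 mol.
[diluted HNO3] = 0.005255 / 0.01753 = 0.2998 M.
Dilution factor = 200.0/13.66 = 14.64, so [stock] = 0.2998 x 14.64 = 4.39 M.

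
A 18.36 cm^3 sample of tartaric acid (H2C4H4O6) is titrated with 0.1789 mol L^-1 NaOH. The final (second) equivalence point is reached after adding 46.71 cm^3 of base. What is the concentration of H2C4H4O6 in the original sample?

n(NaOH) = 0.1789 x 0.04671 = 0.008356 mol.
At the final (second) equivalence point, 2 mol OH^- react per mol H2C4H4O6, so n(H2C4H4O6) = 0.008356 / 2 = 0.004178 mol.
[H2C4H4O6] = 0.004178 / 0.01836 L = 0.228 M.

0.228 M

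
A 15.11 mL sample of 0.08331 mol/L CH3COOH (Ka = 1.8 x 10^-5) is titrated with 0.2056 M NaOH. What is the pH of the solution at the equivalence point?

n(CH3COOH) = 0.08331 x 0.01511 = 0.001259 mol; V(NaOH) at equivalence = 0.001259/0.2056 = 0.006123 L.
At equivalence all the acid is converted to CH3COO-; total volume = 0.01511 + 0.006123 = 0.02123 L, so [CH3COO-] = 0.001259/0.02123 = 0.05929 M.
Kb = Kw/Ka = 1.0e-14 / 1.8 x 10^-5 = 5.56e-10.
[OH^-] = sqrt(Kb x [CH3COO-]) = sqrt(5.56e-10 x 0.05929) = 5.74e-6 M.
pOH = 5.24, so pH = 14.00 - 5.24 = 8.76.

8.76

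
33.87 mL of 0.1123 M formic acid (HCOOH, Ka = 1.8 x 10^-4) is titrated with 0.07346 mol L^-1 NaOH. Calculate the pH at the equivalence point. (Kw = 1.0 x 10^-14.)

n(HCOOH) = 0.1123 x 0.03387 = 0.003804 mol; V(NaOH) at equivalence = 0.003804/0.07346 = 0.05178 L.
At equivalence all the acid is converted to HCOO-; total volume = 0.03387 + 0.05178 = 0.08565 L, so [HCOO-] = 0.003804/0.08565 = 0.04441 M.
Kb = Kw/Ka = 1.0e-14 / 1.8 x 10^-4 = 5.56e-11.
[OH^-] = sqrt(Kb x [HCOO-]) = sqrt(5.56e-11 x 0.04441) = 1.57e-6 M.
pOH = 5.80, so pH = 14.00 - 5.80 = 8.20.

8.20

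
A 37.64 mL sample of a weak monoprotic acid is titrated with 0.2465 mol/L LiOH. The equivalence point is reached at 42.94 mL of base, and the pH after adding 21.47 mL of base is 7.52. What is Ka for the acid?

3.0 x 10^-8

21.47 mL is half of the equivalence volume, so this is the half-equivalence point where [HA] = [A^-].
At half-equivalence pH = pKa, so pKa = 7.52.
Ka = 10^(-7.52) = 3.0 x 10^-8.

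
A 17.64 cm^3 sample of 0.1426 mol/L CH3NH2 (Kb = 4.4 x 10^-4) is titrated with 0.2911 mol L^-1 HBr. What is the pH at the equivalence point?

5.83

n(CH3NH2) = 0.1426 x 0.01764 = 0.002515 mol; V(HBr) at equivalence = 0.002515/0.2911 = 0.008641 L.
At equivalence the base is fully converted to CH3NH3+; total volume = 0.02628 L, so [CH3NH3+] = 0.002515/0.02628 = 0.09571 M.
Ka(CH3NH3+) = Kw/Kb = 1.0e-14 / 4.4 x 10^-4 = 2.27e-11.
[H^+] = sqrt(Ka x [CH3NH3+]) = sqrt(2.27e-11 x 0.09571) = 1.47e-6 M.
pH = -log(1.47e-6) = 5.83.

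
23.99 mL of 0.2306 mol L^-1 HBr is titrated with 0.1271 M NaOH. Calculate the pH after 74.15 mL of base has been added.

12.60

n(acid) = 0.2306 x 0.02399 = 0.005532 mol; n(NaOH) added = 0.1271 x 0.07415 = 0.009424 mol.
Base is in excess by 0.009424 - 0.005532 = 0.003892 mol in a total volume of 0.09814 L.
[OH^-] = 0.003892/0.09814 = 0.03966 M, so pOH = 1.40 and pH = 14.00 - 1.40 = 12.60.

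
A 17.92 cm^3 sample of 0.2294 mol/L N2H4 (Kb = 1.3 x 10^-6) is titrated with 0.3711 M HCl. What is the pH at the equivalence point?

4.48

n(N2H4) = 0.2294 x 0.01792 = 0.004111 mol; V(HCl) at equivalence = 0.004111/0.3711 = 0.01108 L.
At equivalence the base is fully converted to N2H5+; total volume = 0.02900 L, so [N2H5+] = 0.004111/0.02900 = 0.1418 M.
Ka(N2H5+) = Kw/Kb = 1.0e-14 / 1.3 x 10^-6 = 7.69e-9.
[H^+] = sqrt(Ka x [N2H5+]) = sqrt(7.69e-9 x 0.1418) = 3.30e-5 M.
pH = -log(3.30e-5) = 4.48.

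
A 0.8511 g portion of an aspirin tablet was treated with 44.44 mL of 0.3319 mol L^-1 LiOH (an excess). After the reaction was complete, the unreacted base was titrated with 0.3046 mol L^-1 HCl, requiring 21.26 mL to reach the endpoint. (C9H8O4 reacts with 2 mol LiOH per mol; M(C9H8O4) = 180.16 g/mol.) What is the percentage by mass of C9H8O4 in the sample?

87.6%

Total n(LiOH) added = 0.3319 x 0.04444 = 0.01475 mol.
n(HCl) used = 0.3046 x 0.02126 = 0.006476 mol, which equals the excess n(LiOH).
So n(LiOH) consumed by the sample = 0.01475 - 0.006476 = 0.008274 mol.
n(C9H8O4) = 0.008274 / 2 = 0.004137 mol.
mass C9H8O4 = 0.004137 x 180.16 = 0.7453 g, so %C9H8O4 = 0.7453/0.8511 x 100 = 87.6%.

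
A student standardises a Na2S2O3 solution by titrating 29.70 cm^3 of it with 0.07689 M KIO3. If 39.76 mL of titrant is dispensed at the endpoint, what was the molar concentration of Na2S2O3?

n(KIO3) = 0.07689 x 0.03976 = 0.003057 mol.
From the balanced equation, 1 mol KIO3 reacts with 6 mol Na2S2O3, so n(Na2S2O3) = 0.003057 x 6/1 = 0.01834 mol.
[Na2S2O3] = 0.01834 / 0.02970 L = 0.618 M.

0.618 M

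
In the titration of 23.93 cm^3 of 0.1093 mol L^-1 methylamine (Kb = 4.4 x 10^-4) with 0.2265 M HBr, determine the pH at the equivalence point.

n(CH3NH2) = 0.1093 x 0.02393 = 0.002616 mol; V(HBr) at equivalence = 0.002616/0.2265 = 0.01155 L.
At equivalence the base is fully converted to CH3NH3+; total volume = 0.03548 L, so [CH3NH3+] = 0.002616/0.03548 = 0.07372 M.
Ka(CH3NH3+) = Kw/Kb = 1.0e-14 / 4.4 x 10^-4 = 2.27e-11.
[H^+] = sqrt(Ka x [CH3NH3+]) = sqrt(2.27e-11 x 0.07372) = 1.29e-6 M.
pH = -log(1.29e-6) = 5.89.

5.89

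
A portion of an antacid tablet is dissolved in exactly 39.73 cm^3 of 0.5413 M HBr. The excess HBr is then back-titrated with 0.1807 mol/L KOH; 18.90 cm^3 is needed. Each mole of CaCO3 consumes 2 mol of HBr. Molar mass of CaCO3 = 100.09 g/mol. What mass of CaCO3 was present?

0.905 g

Total n(HBr) added = 0.5413 x 0.03973 = 0.02151 mol.
n(KOH) used = 0.1807 x 0.01890 = 0.003415 mol, which equals the excess n(HBr).
So n(HBr) consumed by the sample = 0.02151 - 0.003415 = 0.01809 mol.
n(CaCO3) = 0.01809 / 2 = 0.009045 mol.
mass = 0.009045 mol x 100.09 g/mol = 0.905 g.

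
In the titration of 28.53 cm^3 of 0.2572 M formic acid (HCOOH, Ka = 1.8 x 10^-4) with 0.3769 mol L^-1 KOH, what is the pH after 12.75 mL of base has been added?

Initial n(HCOOH) = 0.2572 x 0.02853 = 0.007338 mol.
n(KOH) added = 0.3769 x 0.01275 = 0.004805 mol, converting that many moles of HCOOH to HCOO-.
Remaining n(HCOOH) = 0.002532 mol; n(HCOO-) = 0.004805 mol.
By Henderson-Hasselbalch, pH = pKa + log([A^-]/[HA]) = 3.74 + log(0.004805/0.002532) = 3.74 + (+0.28) = 4.02.

4.02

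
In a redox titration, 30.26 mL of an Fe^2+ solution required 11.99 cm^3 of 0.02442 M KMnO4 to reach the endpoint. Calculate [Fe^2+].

n(KMnO4) = 0.02442 x 0.01199 = 0.0002928 mol.
From the balanced equation, 1 mol KMnO4 reacts with 5 mol Fe^2+, so n(Fe^2+) = 0.0002928 x 5/1 = 0.001464 mol.
[Fe^2+] = 0.001464 / 0.03026 L = 0.0484 M.

0.0484 M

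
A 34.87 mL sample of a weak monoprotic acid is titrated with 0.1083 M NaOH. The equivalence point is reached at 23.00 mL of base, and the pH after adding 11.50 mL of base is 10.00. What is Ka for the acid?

11.50 mL is half of the equivalence volume, so this is the half-equivalence point where [HA] = [A^-].
At half-equivalence pH = pKa, so pKa = 10.00.
Ka = 10^(-10.00) = 1.0 x 10^-10.

1.0 x 10^-10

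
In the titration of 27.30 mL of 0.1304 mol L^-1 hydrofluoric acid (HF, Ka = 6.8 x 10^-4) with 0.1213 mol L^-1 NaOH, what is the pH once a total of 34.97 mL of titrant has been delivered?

n(acid) = 0.1304 x 0.02730 = 0.003560 mol; n(NaOH) added = 0.1213 x 0.03497 = 0.004242 mol.
Base is in excess by 0.004242 - 0.003560 = 0.0006819 mol in a total volume of 0.06227 L.
[OH^-] = 0.0006819/0.06227 = 0.01095 M, so pOH = 1.96 and pH = 14.00 - 1.96 = 12.04.

12.04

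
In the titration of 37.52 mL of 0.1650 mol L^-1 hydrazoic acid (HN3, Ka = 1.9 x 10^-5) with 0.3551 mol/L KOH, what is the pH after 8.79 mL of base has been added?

4.73

Initial n(HN3) = 0.1650 x 0.03752 = 0.006191 mol.
n(KOH) added = 0.3551 x 0.008790 = 0.003121 mol, converting that many moles of HN3 to N3-.
Remaining n(HN3) = 0.003069 mol; n(N3-) = 0.003121 mol.
By Henderson-Hasselbalch, pH = pKa + log([A^-]/[HA]) = 4.72 + log(0.003121/0.003069) = 4.72 + (+0.01) = 4.73.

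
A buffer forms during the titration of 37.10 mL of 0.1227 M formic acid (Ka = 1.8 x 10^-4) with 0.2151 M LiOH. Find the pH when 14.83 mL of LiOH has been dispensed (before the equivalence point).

Initial n(HCOOH) = 0.1227 x 0.03710 = 0.004552 mol.
n(LiOH) added = 0.2151 x 0.01483 = 0.003190 mol, converting that many moles of HCOOH to HCOO-.
Remaining n(HCOOH) = 0.001362 mol; n(HCOO-) = 0.003190 mol.
By Henderson-Hasselbalch, pH = pKa + log([A^-]/[HA]) = 3.74 + log(0.003190/0.001362) = 3.74 + (+0.37) = 4.11.

4.11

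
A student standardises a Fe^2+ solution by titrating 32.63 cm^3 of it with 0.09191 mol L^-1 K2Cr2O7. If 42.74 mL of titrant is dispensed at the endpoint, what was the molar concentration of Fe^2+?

0.722 M

n(K2Cr2O7) = 0.09191 x 0.04274 = 0.003928 mol.
From the balanced equation, 1 mol K2Cr2O7 reacts with 6 mol Fe^2+, so n(Fe^2+) = 0.003928 x 6/1 = 0.02357 mol.
[Fe^2+] = 0.02357 / 0.03263 L = 0.722 M.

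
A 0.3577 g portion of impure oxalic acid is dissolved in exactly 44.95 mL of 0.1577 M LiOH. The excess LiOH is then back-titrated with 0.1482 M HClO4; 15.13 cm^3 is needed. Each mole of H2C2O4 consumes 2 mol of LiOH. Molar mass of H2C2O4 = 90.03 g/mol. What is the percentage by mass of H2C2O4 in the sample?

Total n(LiOH) added = 0.1577 x 0.04495 = 0.007089 mol.
n(HClO4) used = 0.1482 x 0.01513 = 0.002242 mol, which equals the excess n(LiOH).
So n(LiOH) consumed by the sample = 0.007089 - 0.002242 = 0.004846 mol.
n(H2C2O4) = 0.004846 / 2 = 0.002423 mol.
mass H2C2O4 = 0.002423 x 90.03 = 0.2182 g, so %H2C2O4 = 0.2182/0.3577 x 100 = 61.0%.

61.0%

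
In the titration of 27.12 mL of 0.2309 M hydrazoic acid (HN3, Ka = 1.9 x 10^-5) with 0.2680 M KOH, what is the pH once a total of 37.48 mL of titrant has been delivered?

n(acid) = 0.2309 x 0.02712 = 0.006262 mol; n(KOH) added = 0.2680 x 0.03748 = 0.01004 mol.
Base is in excess by 0.01004 - 0.006262 = 0.003783 mol in a total volume of 0.06460 L.
[OH^-] = 0.003783/0.06460 = 0.05855 M, so pOH = 1.23 and pH = 14.00 - 1.23 = 12.77.

12.77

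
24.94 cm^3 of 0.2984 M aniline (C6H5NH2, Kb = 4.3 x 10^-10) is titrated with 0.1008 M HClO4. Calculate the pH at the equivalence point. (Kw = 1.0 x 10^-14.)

n(C6H5NH2) = 0.2984 x 0.02494 = 0.007442 mol; V(HClO4) at equivalence = 0.007442/0.1008 = 0.07383 L.
At equivalence the base is fully converted to C6H5NH3+; total volume = 0.09877 L, so [C6H5NH3+] = 0.007442/0.09877 = 0.07535 M.
Ka(C6H5NH3+) = Kw/Kb = 1.0e-14 / 4.3 x 10^-10 = 2.33e-5.
[H^+] = sqrt(Ka x [C6H5NH3+]) = sqrt(2.33e-5 x 0.07535) = 0.00132 M.
pH = -log(0.00132) = 2.88.

2.88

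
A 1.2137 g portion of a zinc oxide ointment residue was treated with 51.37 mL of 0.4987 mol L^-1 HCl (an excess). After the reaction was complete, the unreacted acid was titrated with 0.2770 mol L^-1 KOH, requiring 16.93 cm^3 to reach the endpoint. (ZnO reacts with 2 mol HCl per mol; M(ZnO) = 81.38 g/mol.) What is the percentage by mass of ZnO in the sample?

70.2%

Total n(HCl) added = 0.4987 x 0.05137 = 0.02562 mol.
n(KOH) used = 0.2770 x 0.01693 = 0.004690 mol, which equals the excess n(HCl).
So n(HCl) consumed by the sample = 0.02562 - 0.004690 = 0.02093 mol.
n(ZnO) = 0.02093 / 2 = 0.01046 mol.
mass ZnO = 0.01046 x 81.38 = 0.8516 g, so %ZnO = 0.8516/1.2137 x 100 = 70.2%.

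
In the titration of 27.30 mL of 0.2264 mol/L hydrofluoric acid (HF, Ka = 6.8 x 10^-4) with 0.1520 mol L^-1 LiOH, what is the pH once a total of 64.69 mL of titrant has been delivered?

n(acid) = 0.2264 x 0.02730 = 0.006181 mol; n(LiOH) added = 0.1520 x 0.06469 = 0.009833 mol.
Base is in excess by 0.009833 - 0.006181 = 0.003652 mol in a total volume of 0.09199 L.
[OH^-] = 0.003652/0.09199 = 0.03970 M, so pOH = 1.40 and pH = 14.00 - 1.40 = 12.60.

12.60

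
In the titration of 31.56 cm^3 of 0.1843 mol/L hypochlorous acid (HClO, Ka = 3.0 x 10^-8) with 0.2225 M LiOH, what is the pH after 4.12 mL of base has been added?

6.79

Initial n(HClO) = 0.1843 x 0.03156 = 0.005817 mol.
n(LiOH) added = 0.2225 x 0.004120 = 0.0009167 mol, converting that many moles of HClO to ClO-.
Remaining n(HClO) = 0.004900 mol; n(ClO-) = 0.0009167 mol.
By Henderson-Hasselbalch, pH = pKa + log([A^-]/[HA]) = 7.52 + log(0.0009167/0.004900) = 7.52 + (-0.73) = 6.79.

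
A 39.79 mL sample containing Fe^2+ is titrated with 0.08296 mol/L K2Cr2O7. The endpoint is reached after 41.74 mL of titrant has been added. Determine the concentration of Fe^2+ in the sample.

0.522 M

n(K2Cr2O7) = 0.08296 x 0.04174 = 0.003463 mol.
From the balanced equation, 1 mol K2Cr2O7 reacts with 6 mol Fe^2+, so n(Fe^2+) = 0.003463 x 6/1 = 0.02078 mol.
[Fe^2+] = 0.02078 / 0.03979 L = 0.522 M.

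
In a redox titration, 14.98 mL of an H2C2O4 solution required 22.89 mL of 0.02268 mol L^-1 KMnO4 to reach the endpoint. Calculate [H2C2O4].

0.0866 M

n(KMnO4) = 0.02268 x 0.02289 = 0.0005191 mol.
From the balanced equation, 2 mol KMnO4 reacts with 5 mol H2C2O4, so n(H2C2O4) = 0.0005191 x 5/2 = 0.001298 mol.
[H2C2O4] = 0.001298 / 0.01498 L = 0.0866 M.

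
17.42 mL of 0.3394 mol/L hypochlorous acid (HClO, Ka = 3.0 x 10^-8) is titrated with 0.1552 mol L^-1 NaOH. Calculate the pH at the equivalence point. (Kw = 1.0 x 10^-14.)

n(HClO) = 0.3394 x 0.01742 = 0.005912 mol; V(NaOH) at equivalence = 0.005912/0.1552 = 0.03810 L.
At equivalence all the acid is converted to ClO-; total volume = 0.01742 + 0.03810 = 0.05552 L, so [ClO-] = 0.005912/0.05552 = 0.1065 M.
Kb = Kw/Ka = 1.0e-14 / 3.0 x 10^-8 = 3.33e-7.
[OH^-] = sqrt(Kb x [ClO-]) = sqrt(3.33e-7 x 0.1065) = 0.000188 M.
pOH = 3.72, so pH = 14.00 - 3.72 = 10.28.

10.28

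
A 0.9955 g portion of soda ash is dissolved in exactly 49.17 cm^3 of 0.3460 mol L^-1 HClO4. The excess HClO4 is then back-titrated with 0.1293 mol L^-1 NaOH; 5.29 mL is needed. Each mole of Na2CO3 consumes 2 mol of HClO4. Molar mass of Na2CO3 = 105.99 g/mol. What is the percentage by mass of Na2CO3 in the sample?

Total n(HClO4) added = 0.3460 x 0.04917 = 0.01701 mol.
n(NaOH) used = 0.1293 x 0.005290 = 0.0006840 mol, which equals the excess n(HClO4).
So n(HClO4) consumed by the sample = 0.01701 - 0.0006840 = 0.01633 mol.
n(Na2CO3) = 0.01633 / 2 = 0.008164 mol.
mass Na2CO3 = 0.008164 x 105.99 = 0.8653 g, so %Na2CO3 = 0.8653/0.9955 x 100 = 86.9%.

86.9%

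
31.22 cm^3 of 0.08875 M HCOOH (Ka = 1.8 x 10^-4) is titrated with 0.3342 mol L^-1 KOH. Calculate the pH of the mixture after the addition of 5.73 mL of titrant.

4.09

Initial n(HCOOH) = 0.08875 x 0.03122 = 0.002771 mol.
n(KOH) added = 0.3342 x 0.005730 = 0.001915 mol, converting that many moles of HCOOH to HCOO-.
Remaining n(HCOOH) = 0.0008558 mol; n(HCOO-) = 0.001915 mol.
By Henderson-Hasselbalch, pH = pKa + log([A^-]/[HA]) = 3.74 + log(0.001915/0.0008558) = 3.74 + (+0.35) = 4.09.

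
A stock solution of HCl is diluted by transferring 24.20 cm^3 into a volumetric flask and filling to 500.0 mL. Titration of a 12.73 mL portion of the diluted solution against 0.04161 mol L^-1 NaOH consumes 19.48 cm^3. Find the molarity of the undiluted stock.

1.32 M

n(NaOH) = 0.04161 x 0.01948 = 0.0008106 mol.
n(HCl) in the aliquot = 0.0008106 mol.
[diluted HCl] = 0.0008106 / 0.01273 = 0.06367 M.
Dilution factor = 500.0/24.20 = 20.66, so [stock] = 0.06367 x 20.66 = 1.32 M.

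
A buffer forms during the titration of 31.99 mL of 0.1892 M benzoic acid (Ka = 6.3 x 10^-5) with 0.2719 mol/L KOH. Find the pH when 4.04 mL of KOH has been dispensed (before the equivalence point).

Initial n(C6H5COOH) = 0.1892 x 0.03199 = 0.006053 mol.
n(KOH) added = 0.2719 x 0.004040 = 0.001098 mol, converting that many moles of C6H5COOH to C6H5COO-.
Remaining n(C6H5COOH) = 0.004954 mol; n(C6H5COO-) = 0.001098 mol.
By Henderson-Hasselbalch, pH = pKa + log([A^-]/[HA]) = 4.20 + log(0.001098/0.004954) = 4.20 + (-0.65) = 3.55.

3.55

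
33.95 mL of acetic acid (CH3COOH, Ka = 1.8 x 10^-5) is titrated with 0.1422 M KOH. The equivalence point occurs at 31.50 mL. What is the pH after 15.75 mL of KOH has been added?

15.75 mL is exactly half the equivalence volume (31.50/2), i.e. the half-equivalence point.
There, n(HA) = n(A^-), so pH = pKa = -log(1.8 x 10^-5) = 4.74.

4.74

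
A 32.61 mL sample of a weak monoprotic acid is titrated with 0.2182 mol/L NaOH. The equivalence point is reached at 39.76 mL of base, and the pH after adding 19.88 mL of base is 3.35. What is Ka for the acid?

19.88 mL is half of the equivalence volume, so this is the half-equivalence point where [HA] = [A^-].
At half-equivalence pH = pKa, so pKa = 3.35.
Ka = 10^(-3.35) = 4.5 x 10^-4.

4.5 x 10^-4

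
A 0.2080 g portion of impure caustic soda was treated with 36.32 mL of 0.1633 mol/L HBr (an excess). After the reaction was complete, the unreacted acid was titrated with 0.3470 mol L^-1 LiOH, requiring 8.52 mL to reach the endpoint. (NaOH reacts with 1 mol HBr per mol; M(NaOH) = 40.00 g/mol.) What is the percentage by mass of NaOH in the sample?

Total n(HBr) added = 0.1633 x 0.03632 = 0.005931 mol.
n(LiOH) used = 0.3470 x 0.008520 = 0.002956 mol, which equals the excess n(HBr).
So n(HBr) consumed by the sample = 0.005931 - 0.002956 = 0.002975 mol.
n(NaOH) = 0.002975 / 1 = 0.002975 mol.
mass NaOH = 0.002975 x 40.00 = 0.1190 g, so %NaOH = 0.1190/0.2080 x 100 = 57.2%.

57.2%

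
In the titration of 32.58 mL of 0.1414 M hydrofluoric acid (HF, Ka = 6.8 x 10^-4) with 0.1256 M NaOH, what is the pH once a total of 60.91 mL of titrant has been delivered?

n(acid) = 0.1414 x 0.03258 = 0.004607 mol; n(NaOH) added = 0.1256 x 0.06091 = 0.007650 mol.
Base is in excess by 0.007650 - 0.004607 = 0.003043 mol in a total volume of 0.09349 L.
[OH^-] = 0.003043/0.09349 = 0.03255 M, so pOH = 1.49 and pH = 14.00 - 1.49 = 12.51.

12.51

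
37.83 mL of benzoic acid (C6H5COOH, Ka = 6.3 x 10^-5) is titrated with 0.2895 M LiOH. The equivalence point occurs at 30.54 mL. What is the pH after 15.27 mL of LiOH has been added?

15.27 mL is exactly half the equivalence volume (30.54/2), i.e. the half-equivalence point.
There, n(HA) = n(A^-), so pH = pKa = -log(6.3 x 10^-5) = 4.20.

4.20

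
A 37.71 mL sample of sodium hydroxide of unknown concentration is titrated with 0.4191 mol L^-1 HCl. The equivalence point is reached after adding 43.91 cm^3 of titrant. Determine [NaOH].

n(HCl) delivered = 0.4191 x 0.04391 = 0.01840 mol.
For a 1:1 reaction, n(NaOH) = 0.01840 mol.
[NaOH] = 0.01840 mol / 0.03771 L = 0.488 M.

0.488 M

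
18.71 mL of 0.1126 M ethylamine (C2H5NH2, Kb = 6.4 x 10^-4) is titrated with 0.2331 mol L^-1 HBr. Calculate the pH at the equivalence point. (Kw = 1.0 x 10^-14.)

n(C2H5NH2) = 0.1126 x 0.01871 = 0.002107 mol; V(HBr) at equivalence = 0.002107/0.2331 = 0.009038 L.
At equivalence the base is fully converted to C2H5NH3+; total volume = 0.02775 L, so [C2H5NH3+] = 0.002107/0.02775 = 0.07592 M.
Ka(C2H5NH3+) = Kw/Kb = 1.0e-14 / 6.4 x 10^-4 = 1.56e-11.
[H^+] = sqrt(Ka x [C2H5NH3+]) = sqrt(1.56e-11 x 0.07592) = 1.09e-6 M.
pH = -log(1.09e-6) = 5.96.

5.96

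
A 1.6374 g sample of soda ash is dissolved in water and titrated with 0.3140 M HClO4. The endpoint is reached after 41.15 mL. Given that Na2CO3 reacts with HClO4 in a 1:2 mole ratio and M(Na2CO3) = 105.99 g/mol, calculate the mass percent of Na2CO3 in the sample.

n(HClO4) = 0.3140 x 0.04115 = 0.01292 mol.
n(Na2CO3) = 0.01292 / 2 = 0.006461 mol.
mass of Na2CO3 = 0.006461 x 105.99 = 0.6848 g.
% purity = 0.6848 / 1.6374 x 100 = 41.8%.

41.8%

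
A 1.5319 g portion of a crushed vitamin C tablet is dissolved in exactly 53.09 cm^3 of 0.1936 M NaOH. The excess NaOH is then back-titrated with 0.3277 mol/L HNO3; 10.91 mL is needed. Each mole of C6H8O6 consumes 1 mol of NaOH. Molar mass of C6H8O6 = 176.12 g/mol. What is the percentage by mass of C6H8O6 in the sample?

Total n(NaOH) added = 0.1936 x 0.05309 = 0.01028 mol.
n(HNO3) used = 0.3277 x 0.01091 = 0.003575 mol, which equals the excess n(NaOH).
So n(NaOH) consumed by the sample = 0.01028 - 0.003575 = 0.006703 mol.
n(C6H8O6) = 0.006703 / 1 = 0.006703 mol.
mass C6H8O6 = 0.006703 x 176.12 = 1.181 g, so %C6H8O6 = 1.181/1.5319 x 100 = 77.1%.

77.1%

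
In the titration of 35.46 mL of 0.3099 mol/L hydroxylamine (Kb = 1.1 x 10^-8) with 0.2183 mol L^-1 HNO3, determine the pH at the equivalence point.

3.47

n(NH2OH) = 0.3099 x 0.03546 = 0.01099 mol; V(HNO3) at equivalence = 0.01099/0.2183 = 0.05034 L.
At equivalence the base is fully converted to NH3OH+; total volume = 0.08580 L, so [NH3OH+] = 0.01099/0.08580 = 0.1281 M.
Ka(NH3OH+) = Kw/Kb = 1.0e-14 / 1.1 x 10^-8 = 9.09e-7.
[H^+] = sqrt(Ka x [NH3OH+]) = sqrt(9.09e-7 x 0.1281) = 0.000341 M.
pH = -log(0.000341) = 3.47.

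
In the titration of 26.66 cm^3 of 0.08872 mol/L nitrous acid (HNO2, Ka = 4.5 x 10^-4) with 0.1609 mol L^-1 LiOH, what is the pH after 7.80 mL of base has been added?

3.40

Initial n(HNO2) = 0.08872 x 0.02666 = 0.002365 mol.
n(LiOH) added = 0.1609 x 0.007800 = 0.001255 mol, converting that many moles of HNO2 to NO2-.
Remaining n(HNO2) = 0.001110 mol; n(NO2-) = 0.001255 mol.
By Henderson-Hasselbalch, pH = pKa + log([A^-]/[HA]) = 3.35 + log(0.001255/0.001110) = 3.35 + (+0.05) = 3.40.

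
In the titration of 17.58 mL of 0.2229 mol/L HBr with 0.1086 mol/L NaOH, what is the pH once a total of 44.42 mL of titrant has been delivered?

n(acid) = 0.2229 x 0.01758 = 0.003919 mol; n(NaOH) added = 0.1086 x 0.04442 = 0.004824 mol.
Base is in excess by 0.004824 - 0.003919 = 0.0009054 mol in a total volume of 0.06200 L.
[OH^-] = 0.0009054/0.06200 = 0.01460 M, so pOH = 1.84 and pH = 14.00 - 1.84 = 12.16.

12.16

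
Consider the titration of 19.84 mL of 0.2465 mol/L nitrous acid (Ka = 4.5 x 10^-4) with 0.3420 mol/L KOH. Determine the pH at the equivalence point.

8.25

n(HNO2) = 0.2465 x 0.01984 = 0.004891 mol; V(KOH) at equivalence = 0.004891/0.3420 = 0.01430 L.
At equivalence all the acid is converted to NO2-; total volume = 0.01984 + 0.01430 = 0.03414 L, so [NO2-] = 0.004891/0.03414 = 0.1433 M.
Kb = Kw/Ka = 1.0e-14 / 4.5 x 10^-4 = 2.22e-11.
[OH^-] = sqrt(Kb x [NO2-]) = sqrt(2.22e-11 x 0.1433) = 1.78e-6 M.
pOH = 5.75, so pH = 14.00 - 5.75 = 8.25.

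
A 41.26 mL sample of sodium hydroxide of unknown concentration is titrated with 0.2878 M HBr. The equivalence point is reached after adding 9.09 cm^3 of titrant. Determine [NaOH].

n(HBr) delivered = 0.2878 x 0.009090 = 0.002616 mol.
For a 1:1 reaction, n(NaOH) = 0.002616 mol.
[NaOH] = 0.002616 mol / 0.04126 L = 0.0634 M.

0.0634 M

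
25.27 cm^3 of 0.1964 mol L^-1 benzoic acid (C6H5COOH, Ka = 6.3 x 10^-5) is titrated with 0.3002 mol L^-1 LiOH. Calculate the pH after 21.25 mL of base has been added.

12.48

n(acid) = 0.1964 x 0.02527 = 0.004963 mol; n(LiOH) added = 0.3002 x 0.02125 = 0.006379 mol.
Base is in excess by 0.006379 - 0.004963 = 0.001416 mol in a total volume of 0.04652 L.
[OH^-] = 0.001416/0.04652 = 0.03044 M, so pOH = 1.52 and pH = 14.00 - 1.52 = 12.48.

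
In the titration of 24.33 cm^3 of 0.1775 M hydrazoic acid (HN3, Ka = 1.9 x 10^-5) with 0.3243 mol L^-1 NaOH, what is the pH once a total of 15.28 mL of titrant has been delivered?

12.21

n(acid) = 0.1775 x 0.02433 = 0.004319 mol; n(NaOH) added = 0.3243 x 0.01528 = 0.004955 mol.
Base is in excess by 0.004955 - 0.004319 = 0.0006367 mol in a total volume of 0.03961 L.
[OH^-] = 0.0006367/0.03961 = 0.01607 M, so pOH = 1.79 and pH = 14.00 - 1.79 = 12.21.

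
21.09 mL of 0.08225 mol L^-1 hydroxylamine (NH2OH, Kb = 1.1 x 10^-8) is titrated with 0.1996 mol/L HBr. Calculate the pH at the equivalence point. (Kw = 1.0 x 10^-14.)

3.64

n(NH2OH) = 0.08225 x 0.02109 = 0.001735 mol; V(HBr) at equivalence = 0.001735/0.1996 = 0.008691 L.
At equivalence the base is fully converted to NH3OH+; total volume = 0.02978 L, so [NH3OH+] = 0.001735/0.02978 = 0.05825 M.
Ka(NH3OH+) = Kw/Kb = 1.0e-14 / 1.1 x 10^-8 = 9.09e-7.
[H^+] = sqrt(Ka x [NH3OH+]) = sqrt(9.09e-7 x 0.05825) = 0.000230 M.
pH = -log(0.000230) = 3.64.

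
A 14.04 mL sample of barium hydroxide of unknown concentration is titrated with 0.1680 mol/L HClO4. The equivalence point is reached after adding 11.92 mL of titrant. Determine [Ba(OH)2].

n(HClO4) delivered = 0.1680 x 0.01192 = 0.002003 mol.
The reaction is 1 Ba(OH)2 + 2 HClO4, so n(Ba(OH)2) = 0.002003 x 1/2 = 0.001001 mol.
[Ba(OH)2] = 0.001001 mol / 0.01404 L = 0.0713 M.

0.0713 M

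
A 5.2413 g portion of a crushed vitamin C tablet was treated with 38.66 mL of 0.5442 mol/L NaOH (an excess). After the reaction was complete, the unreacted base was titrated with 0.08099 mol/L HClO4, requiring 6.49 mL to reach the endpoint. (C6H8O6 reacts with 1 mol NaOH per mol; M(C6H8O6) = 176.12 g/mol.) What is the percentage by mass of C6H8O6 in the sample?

68.9%

Total n(NaOH) added = 0.5442 x 0.03866 = 0.02104 mol.
n(HClO4) used = 0.08099 x 0.006490 = 0.0005256 mol, which equals the excess n(NaOH).
So n(NaOH) consumed by the sample = 0.02104 - 0.0005256 = 0.02051 mol.
n(C6H8O6) = 0.02051 / 1 = 0.02051 mol.
mass C6H8O6 = 0.02051 x 176.12 = 3.613 g, so %C6H8O6 = 3.613/5.2413 x 100 = 68.9%.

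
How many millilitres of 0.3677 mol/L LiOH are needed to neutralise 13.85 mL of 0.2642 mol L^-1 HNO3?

9.95 mL

n(HNO3) = 0.2642 mol/L x 0.01385 L = 0.003659 mol.
At equivalence n(LiOH) = n(HNO3) = 0.003659 mol.
V(LiOH) = 0.003659 / 0.3677 = 0.009952 L = 9.95 mL.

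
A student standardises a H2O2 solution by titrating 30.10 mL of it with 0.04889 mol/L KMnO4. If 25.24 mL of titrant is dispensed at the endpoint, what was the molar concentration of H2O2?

0.102 M

n(KMnO4) = 0.04889 x 0.02524 = 0.001234 mol.
From the balanced equation, 2 mol KMnO4 reacts with 5 mol H2O2, so n(H2O2) = 0.001234 x 5/2 = 0.003085 mol.
[H2O2] = 0.003085 / 0.03010 L = 0.102 M.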